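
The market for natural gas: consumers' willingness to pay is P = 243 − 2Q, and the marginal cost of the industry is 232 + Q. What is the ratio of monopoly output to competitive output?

Q_m/Q_c = 0.6

A monopolist chooses Q where MR = MC. MR = 243 − 4Q; setting this equal to 232 + Q gives Q = 2.2 and P = 238.6.
Under competition P = MC: 243 − 2Q = 232 + Q ⇒ Q = 11/3, P = 707/3.
Ratio Q_m/Q_c = 2.2/(11/3) = 0.6.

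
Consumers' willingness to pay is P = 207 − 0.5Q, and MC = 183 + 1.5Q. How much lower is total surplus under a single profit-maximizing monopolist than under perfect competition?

Competitive equilibrium sets price equal to marginal cost: 207 − 0.5Q = 183 + 1.5Q, so Q = 12 and P = 201.
CS = ½·(207 − 201)·12 = 36; PS = (201·12 − 183·12 − ½·1.5·12²) = 108; TS = 144.
Monopoly sets MR = MC: 207 − Q = 183 + 1.5Q ⇒ Q = 9.6, P = 207 − 0.5·9.6 = 202.2.
CS = ½·(207 − 202.2)·9.6 = 23.04; PS = (202.2·9.6 − 183·9.6 − ½·1.5·9.6²) = 115.2; TS = 138.24.
Change in total surplus: 138.24 − 144 = −5.76.

Total surplus falls by 5.76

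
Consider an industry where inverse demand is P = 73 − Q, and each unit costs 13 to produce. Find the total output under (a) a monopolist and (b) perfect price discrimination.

Monopoly: Q = 30; Perfect PD: Q = 60

The monopolist equates marginal revenue to marginal cost: 73 − 2Q = 13, so Q = 30. From demand, P = 43.
With perfect price discrimination, output is the efficient level Q = 60 (where demand meets MC), but every buyer pays their willingness to pay: CS = 0 and PS = total surplus.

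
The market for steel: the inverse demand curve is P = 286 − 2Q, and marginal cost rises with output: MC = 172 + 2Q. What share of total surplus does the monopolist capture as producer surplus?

PS/TS = 0.75

A monopolist chooses Q where MR = MC. MR = 286 − 4Q; setting this equal to 172 + 2Q gives Q = 19 and P = 248.
CS = ½·(286 − 248)·19 = 361.
PS = P·Q − VC(Q) = 248·19 − (172·19 + ½·2·19²) = 1083.
Share captured = PS/TS = 1083/1444 = 0.75.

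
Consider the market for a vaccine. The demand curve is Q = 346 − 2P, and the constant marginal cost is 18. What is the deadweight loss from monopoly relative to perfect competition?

DWL = 6006.25

Inverting demand: P = 173 − 0.5Q.
Under competition P = MC = 18, so Q = (173 − 18)/0.5 = 310.
A monopolist chooses Q where MR = MC. MR = 173 − Q; setting this equal to 18 gives Q = 155 and P = 95.5.
DWL is the triangle between Q = 155 and Q = 310: ½·(310 − 155)·(95.5 − 18) = 6006.25.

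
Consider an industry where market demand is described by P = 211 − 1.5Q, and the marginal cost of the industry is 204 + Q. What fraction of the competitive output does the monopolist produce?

Q_m/Q_c = 0.625

A monopolist chooses Q where MR = MC. MR = 211 − 3Q; setting this equal to 204 + Q gives Q = 1.75 and P = 208.375.
Under competition P = MC: 211 − 1.5Q = 204 + Q ⇒ Q = 2.8, P = 206.8.
Ratio Q_m/Q_c = 1.75/2.8 = 0.625.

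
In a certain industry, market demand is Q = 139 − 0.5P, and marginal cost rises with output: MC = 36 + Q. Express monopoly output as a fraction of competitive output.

Q_m/Q_c = 0.6

Inverting demand: P = 278 − 2Q.
Monopoly sets MR = MC: 278 − 4Q = 36 + Q ⇒ Q = 48.4, P = 278 − 2·48.4 = 181.2.
Competitive equilibrium sets price equal to marginal cost: 278 − 2Q = 36 + Q, so Q = 242/3 and P = 350/3.
Ratio Q_m/Q_c = 48.4/(242/3) = 0.6.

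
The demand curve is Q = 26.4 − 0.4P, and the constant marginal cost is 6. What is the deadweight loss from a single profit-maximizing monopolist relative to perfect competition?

DWL = 180

Inverting demand: P = 66 − 2.5Q.
Under competition P = MC = 6, so Q = (66 − 6)/2.5 = 24.
A monopolist chooses Q where MR = MC. MR = 66 − 5Q; setting this equal to 6 gives Q = 12 and P = 36.
DWL is the triangle between Q = 12 and Q = 24: ½·(24 − 12)·(36 − 6) = 180.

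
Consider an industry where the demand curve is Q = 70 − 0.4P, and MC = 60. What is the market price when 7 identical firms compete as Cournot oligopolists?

Inverting demand: P = 175 − 2.5Q.
With 7 symmetric Cournot firms, each firm's FOC gives 175 − 20q = 60, so q = 5.75, Q = 7·5.75 = 40.25, and P = 74.375.

P = 74.375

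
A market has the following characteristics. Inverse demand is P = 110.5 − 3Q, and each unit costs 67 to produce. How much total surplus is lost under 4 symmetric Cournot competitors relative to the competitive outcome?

DWL = 12.615

Under competition P = MC = 67, so Q = (110.5 − 67)/3 = 14.5.
With 4 symmetric Cournot firms, each firm's FOC gives 110.5 − 15q = 67, so q = 2.9, Q = 4·2.9 = 11.6, and P = 75.7.
DWL is the triangle between Q = 11.6 and Q = 14.5: ½·(14.5 − 11.6)·(75.7 − 67) = 12.615.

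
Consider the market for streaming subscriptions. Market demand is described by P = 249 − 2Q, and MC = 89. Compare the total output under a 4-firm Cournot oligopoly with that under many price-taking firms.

In a 4-firm Cournot equilibrium, symmetry and the first-order condition give q = (249 − 89)/(10) = 16. So Q = 64 and P = 121.
Under competition P = MC = 89, so Q = (249 − 89)/2 = 80.

Cournot: Q = 64; Competition: Q = 80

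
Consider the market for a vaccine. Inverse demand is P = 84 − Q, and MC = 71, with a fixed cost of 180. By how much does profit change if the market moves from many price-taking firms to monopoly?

Under competition P = MC = 71, so Q = (84 − 71)/1 = 13.
Profit = (71 − 71)·13 − 180 = −180.
The monopolist equates marginal revenue to marginal cost: 84 − 2Q = 71, so Q = 6.5. From demand, P = 77.5.
Profit = (77.5 − 71)·6.5 − 180 = −137.75.
Change in profit: −137.75 − −180 = 42.25.

π rises by 42.25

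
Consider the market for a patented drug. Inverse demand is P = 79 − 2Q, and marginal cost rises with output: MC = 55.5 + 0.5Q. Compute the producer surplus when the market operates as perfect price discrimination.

PS = 110.45

Under first-degree price discrimination the firm charges each unit its demand price and produces up to where P = MC, i.e. Q = 9.4. Consumer surplus is zero; producer surplus equals total surplus.
PS = ½·(79 − 55.5)·9.4 = 110.45.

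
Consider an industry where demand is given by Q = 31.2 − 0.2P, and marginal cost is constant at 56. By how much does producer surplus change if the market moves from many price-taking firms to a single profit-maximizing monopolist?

Producer surplus rises by 500

Inverting demand: P = 156 − 5Q.
Under competition P = MC = 56, so Q = (156 − 56)/5 = 20.
PS = (56 − 56)·20 = 0.
A monopolist chooses Q where MR = MC. MR = 156 − 10Q; setting this equal to 56 gives Q = 10 and P = 106.
PS = (106 − 56)·10 = 500.
Change in producer surplus: 500 − 0 = 500.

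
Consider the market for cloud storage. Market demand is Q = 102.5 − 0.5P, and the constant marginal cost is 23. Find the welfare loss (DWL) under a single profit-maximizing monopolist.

DWL = 2070.25

Inverting demand: P = 205 − 2Q.
Perfect competition: P = MC = 23, so 205 − 2Q = 23 and Q = 91.
A monopolist chooses Q where MR = MC. MR = 205 − 4Q; setting this equal to 23 gives Q = 45.5 and P = 114.
DWL is the triangle between Q = 45.5 and Q = 91: ½·(91 − 45.5)·(114 − 23) = 2070.25.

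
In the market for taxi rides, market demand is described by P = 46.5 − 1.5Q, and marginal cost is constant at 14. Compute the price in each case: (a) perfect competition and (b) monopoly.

Competition: P = 14; Monopoly: P = 30.25

Perfect competition: P = MC = 14, so 46.5 − 1.5Q = 14 and Q = 65/3.
The monopolist equates marginal revenue to marginal cost: 46.5 − 3Q = 14, so Q = 65/6. From demand, P = 30.25.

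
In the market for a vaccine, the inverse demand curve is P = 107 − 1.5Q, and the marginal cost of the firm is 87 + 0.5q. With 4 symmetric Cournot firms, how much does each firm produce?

q_i = 2.5

With 4 symmetric Cournot firms, each firm's FOC gives 107 − 7.5q = 87 + 0.5q, so q = 2.5, Q = 4·2.5 = 10, and P = 92.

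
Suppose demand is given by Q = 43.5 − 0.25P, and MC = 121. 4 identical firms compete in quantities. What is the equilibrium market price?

P = 131.6

Inverting demand: P = 174 − 4Q.
With 4 symmetric Cournot firms, each firm's FOC gives 174 − 20q = 121, so q = 2.65, Q = 4·2.65 = 10.6, and P = 131.6.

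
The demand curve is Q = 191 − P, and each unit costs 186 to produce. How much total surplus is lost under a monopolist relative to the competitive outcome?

Inverting demand: P = 191 − Q.
Under competition P = MC = 186, so Q = (191 − 186)/1 = 5.
A monopolist chooses Q where MR = MC. MR = 191 − 2Q; setting this equal to 186 gives Q = 2.5 and P = 188.5.
DWL is the triangle between Q = 2.5 and Q = 5: ½·(5 − 2.5)·(188.5 − 186) = 3.125.

DWL = 3.125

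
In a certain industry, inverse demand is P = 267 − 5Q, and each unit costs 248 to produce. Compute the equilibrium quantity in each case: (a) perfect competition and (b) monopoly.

Competitive firms price at marginal cost: P = 248, giving Q = 3.8.
Monopoly sets MR = MC: 267 − 10Q = 248 ⇒ Q = 1.9, P = 267 − 5·1.9 = 257.5.

Competition: Q = 3.8; Monopoly: Q = 1.9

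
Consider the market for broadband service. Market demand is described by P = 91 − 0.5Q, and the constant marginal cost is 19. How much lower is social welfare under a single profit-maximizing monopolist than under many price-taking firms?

Perfect competition: P = MC = 19, so 91 − 0.5Q = 19 and Q = 144.
CS = ½·(91 − 19)·144 = 5184; PS = (19 − 19)·144 = 0; TS = 5184.
Monopoly sets MR = MC: 91 − Q = 19 ⇒ Q = 72, P = 91 − 0.5·72 = 55.
CS = ½·(91 − 55)·72 = 1296; PS = (55 − 19)·72 = 2592; TS = 3888.
Change in social welfare: 3888 − 5184 = −1296.

TS falls by 1296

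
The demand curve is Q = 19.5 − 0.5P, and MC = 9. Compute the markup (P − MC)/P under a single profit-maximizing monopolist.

Inverting demand: P = 39 − 2Q.
A monopolist chooses Q where MR = MC. MR = 39 − 4Q; setting this equal to 9 gives Q = 7.5 and P = 24.
Lerner index = (P − MC)/P = (24 − 9)/24 = 0.625.

Lerner index = 0.625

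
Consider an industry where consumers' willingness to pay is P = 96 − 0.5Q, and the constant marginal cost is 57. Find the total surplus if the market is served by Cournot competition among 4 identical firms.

TS = 1460.16

In a 4-firm Cournot equilibrium, symmetry and the first-order condition give q = (96 − 57)/(2.5) = 15.6. So Q = 62.4 and P = 64.8.
CS = ½·(96 − 64.8)·62.4 = 973.44; PS = (64.8 − 57)·62.4 = 486.72; TS = 1460.16.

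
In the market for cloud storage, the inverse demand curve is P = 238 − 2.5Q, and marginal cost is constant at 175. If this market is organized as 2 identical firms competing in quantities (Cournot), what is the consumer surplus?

CS = 352.8

With 2 symmetric Cournot firms, each firm's FOC gives 238 − 7.5q = 175, so q = 8.4, Q = 2·8.4 = 16.8, and P = 196.
CS = ½·(238 − 196)·16.8 = 352.8.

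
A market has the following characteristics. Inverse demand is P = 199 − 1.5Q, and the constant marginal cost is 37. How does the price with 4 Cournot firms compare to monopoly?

In a 4-firm Cournot equilibrium, symmetry and the first-order condition give q = (199 − 37)/(7.5) = 21.6. So Q = 86.4 and P = 69.4.
A monopolist chooses Q where MR = MC. MR = 199 − 3Q; setting this equal to 37 gives Q = 54 and P = 118.

Cournot: P = 69.4; Monopoly: P = 118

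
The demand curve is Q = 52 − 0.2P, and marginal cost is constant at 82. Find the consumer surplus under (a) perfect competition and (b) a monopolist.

Competition: CS = 3168.4; Monopoly: CS = 792.1

Inverting demand: P = 260 − 5Q.
Under competition P = MC = 82, so Q = (260 − 82)/5 = 35.6.
CS = ½·(260 − 82)·35.6 = 3168.4.
A monopolist chooses Q where MR = MC. MR = 260 − 10Q; setting this equal to 82 gives Q = 17.8 and P = 171.
CS = ½·(260 − 171)·17.8 = 792.1.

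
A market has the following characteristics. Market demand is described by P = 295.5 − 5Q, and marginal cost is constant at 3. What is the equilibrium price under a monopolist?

A monopolist chooses Q where MR = MC. MR = 295.5 − 10Q; setting this equal to 3 gives Q = 29.25 and P = 149.25.

P = 149.25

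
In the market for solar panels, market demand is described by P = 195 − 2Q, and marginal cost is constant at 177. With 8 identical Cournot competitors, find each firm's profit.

π_i = 2

In a 8-firm Cournot equilibrium, symmetry and the first-order condition give q = (195 − 177)/(18) = 1. So Q = 8 and P = 179.
Each firm's profit = (179 − 177)·1 = 2.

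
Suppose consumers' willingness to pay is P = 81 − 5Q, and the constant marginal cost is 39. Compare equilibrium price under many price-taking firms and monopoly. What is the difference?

Under competition P = MC = 39, so Q = (81 − 39)/5 = 8.4.
A monopolist chooses Q where MR = MC. MR = 81 − 10Q; setting this equal to 39 gives Q = 4.2 and P = 60.
Change in equilibrium price: 60 − 39 = 21.

Equilibrium price rises by 21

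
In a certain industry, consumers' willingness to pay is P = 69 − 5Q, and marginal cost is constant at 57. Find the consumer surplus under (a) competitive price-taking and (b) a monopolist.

Competition: CS = 14.4; Monopoly: CS = 3.6

Perfect competition: P = MC = 57, so 69 − 5Q = 57 and Q = 2.4.
CS = ½·(69 − 57)·2.4 = 14.4.
Monopoly sets MR = MC: 69 − 10Q = 57 ⇒ Q = 1.2, P = 69 − 5·1.2 = 63.
CS = ½·(69 − 63)·1.2 = 3.6.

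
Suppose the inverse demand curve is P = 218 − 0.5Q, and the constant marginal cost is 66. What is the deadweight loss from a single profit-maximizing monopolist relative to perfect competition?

Under competition P = MC = 66, so Q = (218 − 66)/0.5 = 304.
The monopolist equates marginal revenue to marginal cost: 218 − Q = 66, so Q = 152. From demand, P = 142.
DWL is the triangle between Q = 152 and Q = 304: ½·(304 − 152)·(142 − 66) = 5776.

DWL = 5776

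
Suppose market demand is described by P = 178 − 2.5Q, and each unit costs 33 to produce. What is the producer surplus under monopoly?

A monopolist chooses Q where MR = MC. MR = 178 − 5Q; setting this equal to 33 gives Q = 29 and P = 105.5.
PS = (105.5 − 33)·29 = 2102.5.

PS = 2102.5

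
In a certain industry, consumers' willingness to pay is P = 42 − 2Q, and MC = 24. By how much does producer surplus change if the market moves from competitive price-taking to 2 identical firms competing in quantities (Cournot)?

Producer surplus rises by 36

Under competition P = MC = 24, so Q = (42 − 24)/2 = 9.
PS = (24 − 24)·9 = 0.
With 2 symmetric Cournot firms, each firm's FOC gives 42 − 6q = 24, so q = 3, Q = 2·3 = 6, and P = 30.
PS = (30 − 24)·6 = 36.
Change in producer surplus: 36 − 0 = 36.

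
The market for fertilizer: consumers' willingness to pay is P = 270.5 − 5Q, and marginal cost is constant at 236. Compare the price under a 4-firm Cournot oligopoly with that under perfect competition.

Cournot: P = 242.9; Competition: P = 236

Cournot with 4 identical firms: the symmetric best-response condition is 270.5 − 25q = 236. Each firm produces q = 1.38, total output Q = 5.52, price P = 242.9.
Under competition P = MC = 236, so Q = (270.5 − 236)/5 = 6.9.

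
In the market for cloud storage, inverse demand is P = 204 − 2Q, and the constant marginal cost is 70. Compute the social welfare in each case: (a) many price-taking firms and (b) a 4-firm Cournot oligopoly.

Under competition P = MC = 70, so Q = (204 − 70)/2 = 67.
CS = ½·(204 − 70)·67 = 4489; PS = (70 − 70)·67 = 0; TS = 4489.
In a 4-firm Cournot equilibrium, symmetry and the first-order condition give q = (204 − 70)/(10) = 13.4. So Q = 53.6 and P = 96.8.
CS = ½·(204 − 96.8)·53.6 = 2872.96; PS = (96.8 − 70)·53.6 = 1436.48; TS = 4309.44.

Competition: TS = 4489; Cournot: TS = 4309.44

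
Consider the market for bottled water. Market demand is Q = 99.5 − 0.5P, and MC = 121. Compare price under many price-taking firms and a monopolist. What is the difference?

Inverting demand: P = 199 − 2Q.
Competitive firms price at marginal cost: P = 121, giving Q = 39.
Monopoly sets MR = MC: 199 − 4Q = 121 ⇒ Q = 19.5, P = 199 − 2·19.5 = 160.
Change in price: 160 − 121 = 39.

Price rises by 39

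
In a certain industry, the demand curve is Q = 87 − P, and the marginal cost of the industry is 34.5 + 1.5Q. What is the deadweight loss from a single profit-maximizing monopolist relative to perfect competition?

Inverting demand: P = 87 − Q.
Under competition P = MC: 87 − Q = 34.5 + 1.5Q ⇒ Q = 21, P = 66.
The monopolist equates marginal revenue to marginal cost: 87 − 2Q = 34.5 + 1.5Q, so Q = 15. From demand, P = 72.
CS = ½·(87 − 66)·21 = 220.5; PS = (66·21 − 34.5·21 − ½·1.5·21²) = 330.75; TS = 551.25.
CS = ½·(87 − 72)·15 = 112.5; PS = (72·15 − 34.5·15 − ½·1.5·15²) = 393.75; TS = 506.25.
DWL = 551.25 − 506.25 = 45.

DWL = 45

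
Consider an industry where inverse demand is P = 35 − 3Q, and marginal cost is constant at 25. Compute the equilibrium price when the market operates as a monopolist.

P = 30

The monopolist equates marginal revenue to marginal cost: 35 − 6Q = 25, so Q = 5/3. From demand, P = 30.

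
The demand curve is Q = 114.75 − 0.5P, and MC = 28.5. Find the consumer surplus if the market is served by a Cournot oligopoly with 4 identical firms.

Inverting demand: P = 229.5 − 2Q.
Cournot with 4 identical firms: the symmetric best-response condition is 229.5 − 10q = 28.5. Each firm produces q = 20.1, total output Q = 80.4, price P = 68.7.
CS = ½·(229.5 − 68.7)·80.4 = 6464.16.

CS = 6464.16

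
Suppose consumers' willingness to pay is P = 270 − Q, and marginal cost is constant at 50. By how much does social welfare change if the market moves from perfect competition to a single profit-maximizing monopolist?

Perfect competition: P = MC = 50, so 270 − Q = 50 and Q = 220.
CS = ½·(270 − 50)·220 = 24200; PS = (50 − 50)·220 = 0; TS = 24200.
A monopolist chooses Q where MR = MC. MR = 270 − 2Q; setting this equal to 50 gives Q = 110 and P = 160.
CS = ½·(270 − 160)·110 = 6050; PS = (160 − 50)·110 = 12100; TS = 18150.
Change in social welfare: 18150 − 24200 = −6050.

Social welfare falls by 6050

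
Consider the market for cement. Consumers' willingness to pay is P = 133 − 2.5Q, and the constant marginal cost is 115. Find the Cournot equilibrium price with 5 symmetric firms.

P = 118

Cournot with 5 identical firms: the symmetric best-response condition is 133 − 15q = 115. Each firm produces q = 1.2, total output Q = 6, price P = 118.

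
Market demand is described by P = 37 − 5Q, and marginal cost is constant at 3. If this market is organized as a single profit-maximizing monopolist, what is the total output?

Q = 3.4

The monopolist equates marginal revenue to marginal cost: 37 − 10Q = 3, so Q = 3.4. From demand, P = 20.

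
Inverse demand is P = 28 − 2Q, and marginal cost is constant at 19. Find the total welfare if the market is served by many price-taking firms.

Perfect competition: P = MC = 19, so 28 − 2Q = 19 and Q = 4.5.
CS = ½·(28 − 19)·4.5 = 20.25; PS = (19 − 19)·4.5 = 0; TS = 20.25.

TS = 20.25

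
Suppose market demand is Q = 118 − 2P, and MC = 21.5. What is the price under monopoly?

P = 40.25

Inverting demand: P = 59 − 0.5Q.
The monopolist equates marginal revenue to marginal cost: 59 − Q = 21.5, so Q = 37.5. From demand, P = 40.25.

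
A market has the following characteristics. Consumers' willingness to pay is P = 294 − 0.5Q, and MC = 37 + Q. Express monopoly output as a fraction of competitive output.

Q_m/Q_c = 0.75

Monopoly sets MR = MC: 294 − Q = 37 + Q ⇒ Q = 128.5, P = 294 − 0.5·128.5 = 229.75.
Under competition P = MC: 294 − 0.5Q = 37 + Q ⇒ Q = 514/3, P = 625/3.
Ratio Q_m/Q_c = 128.5/(514/3) = 0.75.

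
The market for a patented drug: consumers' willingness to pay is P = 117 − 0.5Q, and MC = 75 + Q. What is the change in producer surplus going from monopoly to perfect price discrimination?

The monopolist equates marginal revenue to marginal cost: 117 − Q = 75 + Q, so Q = 21. From demand, P = 106.5.
PS = P·Q − VC(Q) = 106.5·21 − (75·21 + ½·1·21²) = 441.
Under first-degree price discrimination the firm charges each unit its demand price and produces up to where P = MC, i.e. Q = 28. Consumer surplus is zero; producer surplus equals total surplus.
PS = ½·(117 − 75)·28 = 588.
Change in producer surplus: 588 − 441 = 147.

Producer surplus rises by 147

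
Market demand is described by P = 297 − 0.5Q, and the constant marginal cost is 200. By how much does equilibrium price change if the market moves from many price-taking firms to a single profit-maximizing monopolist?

Under competition P = MC = 200, so Q = (297 − 200)/0.5 = 194.
A monopolist chooses Q where MR = MC. MR = 297 − Q; setting this equal to 200 gives Q = 97 and P = 248.5.
Change in equilibrium price: 248.5 − 200 = 48.5.

Equilibrium price rises by 48.5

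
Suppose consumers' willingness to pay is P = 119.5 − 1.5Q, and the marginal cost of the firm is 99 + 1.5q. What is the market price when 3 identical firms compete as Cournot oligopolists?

With 3 symmetric Cournot firms, each firm's FOC gives 119.5 − 6q = 99 + 1.5q, so q = 41/15, Q = 3·41/15 = 8.2, and P = 107.2.

P = 107.2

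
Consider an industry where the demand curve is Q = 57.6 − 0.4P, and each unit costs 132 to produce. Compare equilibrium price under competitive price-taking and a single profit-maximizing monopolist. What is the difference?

P rises by 6

Inverting demand: P = 144 − 2.5Q.
Competitive firms price at marginal cost: P = 132, giving Q = 4.8.
A monopolist chooses Q where MR = MC. MR = 144 − 5Q; setting this equal to 132 gives Q = 2.4 and P = 138.
Change in equilibrium price: 138 − 132 = 6.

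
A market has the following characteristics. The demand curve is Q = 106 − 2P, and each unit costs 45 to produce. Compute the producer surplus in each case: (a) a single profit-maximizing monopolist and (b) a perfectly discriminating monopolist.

Inverting demand: P = 53 − 0.5Q.
The monopolist equates marginal revenue to marginal cost: 53 − Q = 45, so Q = 8. From demand, P = 49.
PS = (49 − 45)·8 = 32.
A perfectly discriminating monopolist sells every unit with P(Q) ≥ MC(Q), so output equals the competitive quantity Q = 16. Each buyer pays their reservation price, so CS = 0 and the firm captures all surplus.
PS = ½·(53 − 45)·16 = 64.

Monopoly: PS = 32; Perfect PD: PS = 64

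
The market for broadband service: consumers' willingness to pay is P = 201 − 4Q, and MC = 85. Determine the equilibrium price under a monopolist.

A monopolist chooses Q where MR = MC. MR = 201 − 8Q; setting this equal to 85 gives Q = 14.5 and P = 143.

P = 143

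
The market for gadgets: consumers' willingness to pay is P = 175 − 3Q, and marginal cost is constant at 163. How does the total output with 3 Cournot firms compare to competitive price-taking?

Cournot with 3 identical firms: the symmetric best-response condition is 175 − 12q = 163. Each firm produces q = 1, total output Q = 3, price P = 166.
Perfect competition: P = MC = 163, so 175 − 3Q = 163 and Q = 4.

Cournot: Q = 3; Competition: Q = 4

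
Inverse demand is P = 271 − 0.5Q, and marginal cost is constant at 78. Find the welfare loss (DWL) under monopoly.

DWL = 9312.25

Competitive firms price at marginal cost: P = 78, giving Q = 386.
The monopolist equates marginal revenue to marginal cost: 271 − Q = 78, so Q = 193. From demand, P = 174.5.
DWL is the triangle between Q = 193 and Q = 386: ½·(386 − 193)·(174.5 − 78) = 9312.25.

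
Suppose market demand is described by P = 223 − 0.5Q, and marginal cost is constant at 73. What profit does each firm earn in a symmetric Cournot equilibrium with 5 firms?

π_i = 1250

With 5 symmetric Cournot firms, each firm's FOC gives 223 − 3q = 73, so q = 50, Q = 5·50 = 250, and P = 98.
Each firm's profit = (98 − 73)·50 = 1250.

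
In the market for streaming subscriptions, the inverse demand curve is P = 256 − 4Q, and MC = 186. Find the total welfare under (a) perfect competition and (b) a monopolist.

Under competition P = MC = 186, so Q = (256 − 186)/4 = 17.5.
CS = ½·(256 − 186)·17.5 = 612.5; PS = (186 − 186)·17.5 = 0; TS = 612.5.
A monopolist chooses Q where MR = MC. MR = 256 − 8Q; setting this equal to 186 gives Q = 8.75 and P = 221.
CS = ½·(256 − 221)·8.75 = 153.125; PS = (221 − 186)·8.75 = 306.25; TS = 459.375.

Competition: TS = 612.5; Monopoly: TS = 459.375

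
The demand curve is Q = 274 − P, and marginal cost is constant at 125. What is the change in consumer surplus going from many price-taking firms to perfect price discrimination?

Inverting demand: P = 274 − Q.
Competitive firms price at marginal cost: P = 125, giving Q = 149.
CS = ½·(274 − 125)·149 = 11100.5.
Under first-degree price discrimination the firm charges each unit its demand price and produces up to where P = MC, i.e. Q = 149. Consumer surplus is zero; producer surplus equals total surplus.
CS = 0.
Change in consumer surplus: 0 − 11100.5 = −11100.5.

Consumer surplus falls by 11100.5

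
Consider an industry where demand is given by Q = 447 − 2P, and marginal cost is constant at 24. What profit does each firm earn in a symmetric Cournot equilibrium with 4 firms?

π_i = 3184.02

Inverting demand: P = 223.5 − 0.5Q.
In a 4-firm Cournot equilibrium, symmetry and the first-order condition give q = (223.5 − 24)/(2.5) = 79.8. So Q = 319.2 and P = 63.9.
Each firm's profit = (63.9 − 24)·79.8 = 3184.02.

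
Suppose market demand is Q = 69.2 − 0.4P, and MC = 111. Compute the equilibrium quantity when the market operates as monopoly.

Inverting demand: P = 173 − 2.5Q.
The monopolist equates marginal revenue to marginal cost: 173 − 5Q = 111, so Q = 12.4. From demand, P = 142.

Q = 12.4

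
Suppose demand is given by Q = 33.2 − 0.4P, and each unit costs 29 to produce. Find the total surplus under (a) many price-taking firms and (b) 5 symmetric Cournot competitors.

Inverting demand: P = 83 − 2.5Q.
Perfect competition: P = MC = 29, so 83 − 2.5Q = 29 and Q = 21.6.
CS = ½·(83 − 29)·21.6 = 583.2; PS = (29 − 29)·21.6 = 0; TS = 583.2.
Cournot with 5 identical firms: the symmetric best-response condition is 83 − 15q = 29. Each firm produces q = 3.6, total output Q = 18, price P = 38.
CS = ½·(83 − 38)·18 = 405; PS = (38 − 29)·18 = 162; TS = 567.

Competition: TS = 583.2; Cournot: TS = 567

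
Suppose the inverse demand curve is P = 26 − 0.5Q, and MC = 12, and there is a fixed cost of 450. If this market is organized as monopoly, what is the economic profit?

Profit = −352

The monopolist equates marginal revenue to marginal cost: 26 − Q = 12, so Q = 14. From demand, P = 19.
Profit = (19 − 12)·14 − 450 = −352.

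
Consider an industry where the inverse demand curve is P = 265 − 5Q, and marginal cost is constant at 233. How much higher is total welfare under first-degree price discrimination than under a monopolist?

Total welfare rises by 25.6

Monopoly sets MR = MC: 265 − 10Q = 233 ⇒ Q = 3.2, P = 265 − 5·3.2 = 249.
CS = ½·(265 − 249)·3.2 = 25.6; PS = (249 − 233)·3.2 = 51.2; TS = 76.8.
A perfectly discriminating monopolist sells every unit with P(Q) ≥ MC(Q), so output equals the competitive quantity Q = 6.4. Each buyer pays their reservation price, so CS = 0 and the firm captures all surplus.
TS = 102.4 (equal to competitive TS).
Change in total welfare: 102.4 − 76.8 = 25.6.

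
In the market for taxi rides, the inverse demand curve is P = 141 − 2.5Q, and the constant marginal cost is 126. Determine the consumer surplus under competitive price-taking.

Perfect competition: P = MC = 126, so 141 − 2.5Q = 126 and Q = 6.
CS = ½·(141 − 126)·6 = 45.

CS = 45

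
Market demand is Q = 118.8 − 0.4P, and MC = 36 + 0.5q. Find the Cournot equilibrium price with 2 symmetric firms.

Inverting demand: P = 297 − 2.5Q.
With 2 symmetric Cournot firms, each firm's FOC gives 297 − 7.5q = 36 + 0.5q, so q = 32.625, Q = 2·32.625 = 65.25, and P = 133.875.

P = 133.875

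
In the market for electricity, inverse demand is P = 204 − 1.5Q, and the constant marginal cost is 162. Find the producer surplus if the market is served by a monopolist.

PS = 294

A monopolist chooses Q where MR = MC. MR = 204 − 3Q; setting this equal to 162 gives Q = 14 and P = 183.
PS = (183 − 162)·14 = 294.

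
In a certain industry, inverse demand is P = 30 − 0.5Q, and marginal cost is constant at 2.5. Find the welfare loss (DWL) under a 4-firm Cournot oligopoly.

DWL = 30.25

Competitive firms price at marginal cost: P = 2.5, giving Q = 55.
Cournot with 4 identical firms: the symmetric best-response condition is 30 − 2.5q = 2.5. Each firm produces q = 11, total output Q = 44, price P = 8.
DWL is the triangle between Q = 44 and Q = 55: ½·(55 − 44)·(8 − 2.5) = 30.25.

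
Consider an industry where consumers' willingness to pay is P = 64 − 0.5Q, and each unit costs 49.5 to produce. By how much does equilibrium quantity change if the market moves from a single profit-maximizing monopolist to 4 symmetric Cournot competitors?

Q rises by 8.7

Monopoly sets MR = MC: 64 − Q = 49.5 ⇒ Q = 14.5, P = 64 − 0.5·14.5 = 56.75.
With 4 symmetric Cournot firms, each firm's FOC gives 64 − 2.5q = 49.5, so q = 5.8, Q = 4·5.8 = 23.2, and P = 52.4.
Change in equilibrium quantity: 23.2 − 14.5 = 8.7.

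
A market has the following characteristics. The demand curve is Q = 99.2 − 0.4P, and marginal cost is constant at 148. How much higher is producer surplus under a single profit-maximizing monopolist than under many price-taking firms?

Inverting demand: P = 248 − 2.5Q.
Under competition P = MC = 148, so Q = (248 − 148)/2.5 = 40.
PS = (148 − 148)·40 = 0.
A monopolist chooses Q where MR = MC. MR = 248 − 5Q; setting this equal to 148 gives Q = 20 and P = 198.
PS = (198 − 148)·20 = 1000.
Change in producer surplus: 1000 − 0 = 1000.

Producer surplus rises by 1000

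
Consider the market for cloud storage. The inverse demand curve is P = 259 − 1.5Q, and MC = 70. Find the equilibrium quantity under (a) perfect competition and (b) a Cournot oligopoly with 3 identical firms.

Competitive firms price at marginal cost: P = 70, giving Q = 126.
In a 3-firm Cournot equilibrium, symmetry and the first-order condition give q = (259 − 70)/(6) = 31.5. So Q = 94.5 and P = 117.25.

Competition: Q = 126; Cournot: Q = 94.5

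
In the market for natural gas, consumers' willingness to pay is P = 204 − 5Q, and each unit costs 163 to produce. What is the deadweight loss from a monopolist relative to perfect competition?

Competitive firms price at marginal cost: P = 163, giving Q = 8.2.
Monopoly sets MR = MC: 204 − 10Q = 163 ⇒ Q = 4.1, P = 204 − 5·4.1 = 183.5.
DWL is the triangle between Q = 4.1 and Q = 8.2: ½·(8.2 − 4.1)·(183.5 − 163) = 42.025.

DWL = 42.025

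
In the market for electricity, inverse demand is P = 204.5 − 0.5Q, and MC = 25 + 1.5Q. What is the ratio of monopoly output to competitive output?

The monopolist equates marginal revenue to marginal cost: 204.5 − Q = 25 + 1.5Q, so Q = 71.8. From demand, P = 168.6.
Competitive equilibrium sets price equal to marginal cost: 204.5 − 0.5Q = 25 + 1.5Q, so Q = 89.75 and P = 159.625.
Ratio Q_m/Q_c = 71.8/89.75 = 0.8.

Q_m/Q_c = 0.8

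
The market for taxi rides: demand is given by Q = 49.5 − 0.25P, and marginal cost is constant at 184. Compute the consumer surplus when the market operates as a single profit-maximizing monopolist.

CS = 6.125

Inverting demand: P = 198 − 4Q.
A monopolist chooses Q where MR = MC. MR = 198 − 8Q; setting this equal to 184 gives Q = 1.75 and P = 191.
CS = ½·(198 − 191)·1.75 = 6.125.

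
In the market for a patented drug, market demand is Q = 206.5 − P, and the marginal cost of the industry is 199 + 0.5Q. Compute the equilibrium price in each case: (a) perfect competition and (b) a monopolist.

Competition: P = 201.5; Monopoly: P = 203.5

Inverting demand: P = 206.5 − Q.
Competitive equilibrium sets price equal to marginal cost: 206.5 − Q = 199 + 0.5Q, so Q = 5 and P = 201.5.
A monopolist chooses Q where MR = MC. MR = 206.5 − 2Q; setting this equal to 199 + 0.5Q gives Q = 3 and P = 203.5.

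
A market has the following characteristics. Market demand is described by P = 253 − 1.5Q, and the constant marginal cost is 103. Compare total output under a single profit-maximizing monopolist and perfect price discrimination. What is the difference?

Q rises by 50

The monopolist equates marginal revenue to marginal cost: 253 − 3Q = 103, so Q = 50. From demand, P = 178.
With perfect price discrimination, output is the efficient level Q = 100 (where demand meets MC), but every buyer pays their willingness to pay: CS = 0 and PS = total surplus.
Change in total output: 100 − 50 = 50.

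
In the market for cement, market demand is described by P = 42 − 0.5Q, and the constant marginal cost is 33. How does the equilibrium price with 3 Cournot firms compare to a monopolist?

In a 3-firm Cournot equilibrium, symmetry and the first-order condition give q = (42 − 33)/(2) = 4.5. So Q = 13.5 and P = 35.25.
The monopolist equates marginal revenue to marginal cost: 42 − Q = 33, so Q = 9. From demand, P = 37.5.

Cournot: P = 35.25; Monopoly: P = 37.5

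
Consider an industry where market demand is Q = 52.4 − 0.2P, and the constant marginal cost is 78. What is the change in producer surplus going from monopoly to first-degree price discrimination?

Inverting demand: P = 262 − 5Q.
A monopolist chooses Q where MR = MC. MR = 262 − 10Q; setting this equal to 78 gives Q = 18.4 and P = 170.
PS = (170 − 78)·18.4 = 1692.8.
With perfect price discrimination, output is the efficient level Q = 36.8 (where demand meets MC), but every buyer pays their willingness to pay: CS = 0 and PS = total surplus.
PS = ½·(262 − 78)·36.8 = 3385.6.
Change in producer surplus: 3385.6 − 1692.8 = 1692.8.

PS rises by 1692.8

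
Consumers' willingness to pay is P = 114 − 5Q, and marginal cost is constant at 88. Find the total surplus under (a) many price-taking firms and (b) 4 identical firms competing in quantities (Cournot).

Perfect competition: P = MC = 88, so 114 − 5Q = 88 and Q = 5.2.
CS = ½·(114 − 88)·5.2 = 67.6; PS = (88 − 88)·5.2 = 0; TS = 67.6.
In a 4-firm Cournot equilibrium, symmetry and the first-order condition give q = (114 − 88)/(25) = 1.04. So Q = 4.16 and P = 93.2.
CS = ½·(114 − 93.2)·4.16 = 43.264; PS = (93.2 − 88)·4.16 = 21.632; TS = 64.896.

Competition: TS = 67.6; Cournot: TS = 64.896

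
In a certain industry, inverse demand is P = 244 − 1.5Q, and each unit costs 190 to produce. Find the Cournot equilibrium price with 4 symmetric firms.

P = 200.8

Cournot with 4 identical firms: the symmetric best-response condition is 244 − 7.5q = 190. Each firm produces q = 7.2, total output Q = 28.8, price P = 200.8.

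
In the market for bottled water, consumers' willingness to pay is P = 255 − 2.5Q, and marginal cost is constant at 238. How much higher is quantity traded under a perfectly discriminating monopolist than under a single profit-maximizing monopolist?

Quantity traded rises by 3.4

A monopolist chooses Q where MR = MC. MR = 255 − 5Q; setting this equal to 238 gives Q = 3.4 and P = 246.5.
Under first-degree price discrimination the firm charges each unit its demand price and produces up to where P = MC, i.e. Q = 6.8. Consumer surplus is zero; producer surplus equals total surplus.
Change in quantity traded: 6.8 − 3.4 = 3.4.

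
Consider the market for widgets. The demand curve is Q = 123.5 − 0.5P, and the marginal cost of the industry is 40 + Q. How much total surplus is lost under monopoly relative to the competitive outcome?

Inverting demand: P = 247 − 2Q.
Competitive equilibrium sets price equal to marginal cost: 247 − 2Q = 40 + Q, so Q = 69 and P = 109.
The monopolist equates marginal revenue to marginal cost: 247 − 4Q = 40 + Q, so Q = 41.4. From demand, P = 164.2.
CS = ½·(247 − 109)·69 = 4761; PS = (109·69 − 40·69 − ½·1·69²) = 2380.5; TS = 7141.5.
CS = ½·(247 − 164.2)·41.4 = 1713.96; PS = (164.2·41.4 − 40·41.4 − ½·1·41.4²) = 4284.9; TS = 5998.86.
DWL = 7141.5 − 5998.86 = 1142.64.

DWL = 1142.64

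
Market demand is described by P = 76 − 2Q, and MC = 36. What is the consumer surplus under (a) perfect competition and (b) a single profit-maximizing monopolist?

Perfect competition: P = MC = 36, so 76 − 2Q = 36 and Q = 20.
CS = ½·(76 − 36)·20 = 400.
The monopolist equates marginal revenue to marginal cost: 76 − 4Q = 36, so Q = 10. From demand, P = 56.
CS = ½·(76 − 56)·10 = 100.

Competition: CS = 400; Monopoly: CS = 100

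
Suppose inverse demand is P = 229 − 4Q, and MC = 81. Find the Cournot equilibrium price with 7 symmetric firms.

P = 99.5

Cournot with 7 identical firms: the symmetric best-response condition is 229 − 32q = 81. Each firm produces q = 4.625, total output Q = 32.375, price P = 99.5.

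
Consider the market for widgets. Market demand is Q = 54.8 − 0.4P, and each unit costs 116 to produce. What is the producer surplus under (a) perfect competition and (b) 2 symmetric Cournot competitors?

Inverting demand: P = 137 − 2.5Q.
Competitive firms price at marginal cost: P = 116, giving Q = 8.4.
PS = (116 − 116)·8.4 = 0.
In a 2-firm Cournot equilibrium, symmetry and the first-order condition give q = (137 − 116)/(7.5) = 2.8. So Q = 5.6 and P = 123.
PS = (123 − 116)·5.6 = 39.2.

Competition: PS = 0; Cournot: PS = 39.2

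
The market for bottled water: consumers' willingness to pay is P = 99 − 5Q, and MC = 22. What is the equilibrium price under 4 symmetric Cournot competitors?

P = 37.4

In a 4-firm Cournot equilibrium, symmetry and the first-order condition give q = (99 − 22)/(25) = 3.08. So Q = 12.32 and P = 37.4.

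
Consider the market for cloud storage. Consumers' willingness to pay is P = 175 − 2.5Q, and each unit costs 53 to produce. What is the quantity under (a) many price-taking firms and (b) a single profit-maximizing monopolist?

Perfect competition: P = MC = 53, so 175 − 2.5Q = 53 and Q = 48.8.
A monopolist chooses Q where MR = MC. MR = 175 − 5Q; setting this equal to 53 gives Q = 24.4 and P = 114.

Competition: Q = 48.8; Monopoly: Q = 24.4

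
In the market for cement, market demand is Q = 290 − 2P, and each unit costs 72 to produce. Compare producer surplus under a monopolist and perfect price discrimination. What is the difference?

Inverting demand: P = 145 − 0.5Q.
The monopolist equates marginal revenue to marginal cost: 145 − Q = 72, so Q = 73. From demand, P = 108.5.
PS = (108.5 − 72)·73 = 2664.5.
With perfect price discrimination, output is the efficient level Q = 146 (where demand meets MC), but every buyer pays their willingness to pay: CS = 0 and PS = total surplus.
PS = ½·(145 − 72)·146 = 5329.
Change in producer surplus: 5329 − 2664.5 = 2664.5.

Producer surplus rises by 2664.5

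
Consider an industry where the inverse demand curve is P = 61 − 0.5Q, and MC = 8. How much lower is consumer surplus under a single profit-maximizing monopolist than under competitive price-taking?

Consumer surplus falls by 2106.75

Competitive firms price at marginal cost: P = 8, giving Q = 106.
CS = ½·(61 − 8)·106 = 2809.
The monopolist equates marginal revenue to marginal cost: 61 − Q = 8, so Q = 53. From demand, P = 34.5.
CS = ½·(61 − 34.5)·53 = 702.25.
Change in consumer surplus: 702.25 − 2809 = −2106.75.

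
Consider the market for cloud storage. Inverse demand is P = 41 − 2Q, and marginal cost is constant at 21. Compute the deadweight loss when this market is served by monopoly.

DWL = 25

Perfect competition: P = MC = 21, so 41 − 2Q = 21 and Q = 10.
Monopoly sets MR = MC: 41 − 4Q = 21 ⇒ Q = 5, P = 41 − 2·5 = 31.
DWL is the triangle between Q = 5 and Q = 10: ½·(10 − 5)·(31 − 21) = 25.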